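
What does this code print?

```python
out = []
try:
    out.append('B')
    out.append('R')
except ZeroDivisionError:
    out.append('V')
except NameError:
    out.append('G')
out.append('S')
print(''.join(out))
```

Execution trace: 'B' (try body) → 'R' (try body, no exception) → 'S' (after the try/except). Output: BRS

Answer: BRS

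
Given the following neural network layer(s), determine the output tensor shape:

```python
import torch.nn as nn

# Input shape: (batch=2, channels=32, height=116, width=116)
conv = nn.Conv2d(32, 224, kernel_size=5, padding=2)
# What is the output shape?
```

Input: (2, 32, 116, 116) -> Output: (2, 224, 116, 116)

Answer: (2, 224, 116, 116)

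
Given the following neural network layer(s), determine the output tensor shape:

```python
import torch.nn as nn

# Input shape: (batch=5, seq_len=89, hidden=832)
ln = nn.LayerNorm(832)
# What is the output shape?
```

Input: (5, 89, 832) -> Output: (5, 89, 832)

Answer: (5, 89, 832)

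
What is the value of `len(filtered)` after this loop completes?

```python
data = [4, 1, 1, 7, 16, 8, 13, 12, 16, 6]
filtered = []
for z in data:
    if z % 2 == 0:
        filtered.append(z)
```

Count even numbers in [4, 1, 1, 7, 16, 8, 13, 12, 16, 6]
`filtered` takes the values: [] → [4] → [4, 16] → [4, 16, 8] → [4, 16, 8, 12] → [4, 16, 8, 12, 16] → [4, 16, 8, 12, 16, 6]
So `len(filtered)` = 6

Answer: 6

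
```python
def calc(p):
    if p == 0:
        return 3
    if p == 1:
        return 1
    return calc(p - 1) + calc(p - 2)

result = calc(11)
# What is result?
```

Build up from base cases: calc(0)=3, calc(1)=1, calc(2)=4, calc(3)=5, calc(4)=9, calc(5)=14, calc(6)=23, ..., calc(11)=254

Answer: 254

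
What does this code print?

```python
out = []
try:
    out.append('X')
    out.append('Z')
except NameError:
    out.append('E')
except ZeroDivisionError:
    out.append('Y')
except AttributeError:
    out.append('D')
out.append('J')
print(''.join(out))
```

Execution trace: 'X' (try body) → 'Z' (try body, no exception) → 'J' (after the try/except). Output: XZJ

Answer: XZJ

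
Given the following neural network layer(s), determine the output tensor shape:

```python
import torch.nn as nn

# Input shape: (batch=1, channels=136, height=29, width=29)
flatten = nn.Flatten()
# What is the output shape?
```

Input: (1, 136, 29, 29) -> Output: (1, 114376)

Answer: (1, 114376)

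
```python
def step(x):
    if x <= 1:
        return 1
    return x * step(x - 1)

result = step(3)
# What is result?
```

step(3) = 3 * 2 * 1 = 6

Answer: 6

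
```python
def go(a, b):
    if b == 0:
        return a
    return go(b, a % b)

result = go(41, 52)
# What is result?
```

go(41, 52) -> go(52, 41) -> go(41, 11) -> go(11, 8) -> go(8, 3) -> go(3, 2) -> go(2, 1) -> go(1, 0) -> 1

Answer: 1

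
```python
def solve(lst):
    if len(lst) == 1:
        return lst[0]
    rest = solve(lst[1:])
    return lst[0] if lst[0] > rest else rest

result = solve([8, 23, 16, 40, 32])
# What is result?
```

Recursive max over [8, 23, 16, 40, 32] = 40

Answer: 40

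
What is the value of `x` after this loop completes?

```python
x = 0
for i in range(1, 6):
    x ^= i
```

XOR of 1 to 5
`x` takes the values: 0 → 1 → 3 → 0 → 4 → 1

Answer: 1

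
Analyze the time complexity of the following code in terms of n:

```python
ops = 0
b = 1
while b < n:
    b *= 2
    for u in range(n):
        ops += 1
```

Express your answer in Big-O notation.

Each loop level contributes: log n × n. Multiplying the contributions gives O(n log n).

Answer: O(n log n)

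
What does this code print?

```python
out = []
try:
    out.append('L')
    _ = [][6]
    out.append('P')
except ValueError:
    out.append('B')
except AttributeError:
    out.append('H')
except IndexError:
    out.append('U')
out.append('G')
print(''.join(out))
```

Execution trace: 'L' (try body) → 'U' (except IndexError) → 'G' (after the try/except). Output: LUG

Answer: LUG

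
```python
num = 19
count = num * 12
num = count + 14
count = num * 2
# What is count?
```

Trace:
`num = 19` → num = 19
`count = num * 12` → count = 228
`num = count + 14` → num = 242
`count = num * 2` → count = 484
So count = 484

Answer: 484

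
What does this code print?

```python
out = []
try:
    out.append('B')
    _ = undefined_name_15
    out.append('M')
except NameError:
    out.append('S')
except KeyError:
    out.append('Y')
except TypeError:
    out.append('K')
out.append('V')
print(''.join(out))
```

Execution trace: 'B' (try body) → 'S' (except NameError) → 'V' (after the try/except). Output: BSV

Answer: BSV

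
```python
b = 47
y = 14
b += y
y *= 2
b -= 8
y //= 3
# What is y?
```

Trace:
`b = 47` → b = 47
`y = 14` → y = 14
`b += y` → b = 61
`y *= 2` → y = 28
`b -= 8` → b = 53
`y //= 3` → y = 9
So y = 9

Answer: 9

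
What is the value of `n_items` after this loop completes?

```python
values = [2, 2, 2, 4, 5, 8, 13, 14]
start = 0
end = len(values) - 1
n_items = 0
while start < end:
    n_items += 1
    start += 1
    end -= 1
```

Iterations until pointers meet (list length 8)
`n_items` takes the values: 0 → 1 → 2 → 3 → 4

Answer: 4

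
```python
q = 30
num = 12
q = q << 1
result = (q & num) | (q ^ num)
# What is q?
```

Trace:
`q = 30` → q = 30
`num = 12` → num = 12
`q = q << 1` → q = 60
`result = (q & num) | (q ^ num)` → result = 60
So q = 60

Answer: 60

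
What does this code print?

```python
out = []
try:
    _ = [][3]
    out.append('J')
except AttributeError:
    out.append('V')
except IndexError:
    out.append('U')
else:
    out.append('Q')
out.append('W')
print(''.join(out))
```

Execution trace: 'U' (except IndexError) → 'W' (after the try/except). Output: UW

Answer: UW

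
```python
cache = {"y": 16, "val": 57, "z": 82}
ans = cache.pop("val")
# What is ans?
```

Trace:
`cache = {"y": 16, "val": 57, "z": 82}` → cache = {'y': 16, 'val': 57, 'z': 82}
`ans = cache.pop("val")` → cache = {'y': 16, 'z': 82}; ans = 57
So ans = 57

Answer: 57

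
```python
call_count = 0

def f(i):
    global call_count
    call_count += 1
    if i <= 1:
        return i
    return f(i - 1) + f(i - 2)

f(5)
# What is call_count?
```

Calls(i) = 1 + Calls(i-1) + Calls(i-2); Calls(0)=Calls(1)=1. For i=5 this gives 15.

Answer: 15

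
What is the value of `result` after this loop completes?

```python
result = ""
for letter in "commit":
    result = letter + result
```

Reverse 'commit'
`result` takes the values: "" → "c" → "oc" → "moc" → "mmoc" → "immoc" → "timmoc"

Answer: "timmoc"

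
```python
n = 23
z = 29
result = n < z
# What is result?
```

Trace:
`n = 23` → n = 23
`z = 29` → z = 29
`result = n < z` → result = True
So result = True

Answer: True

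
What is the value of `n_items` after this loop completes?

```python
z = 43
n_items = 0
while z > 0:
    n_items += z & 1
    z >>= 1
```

Count set bits in 43 (binary: 0b101011)
`n_items` takes the values: 0 → 1 → 2 → 3 → 4

Answer: 4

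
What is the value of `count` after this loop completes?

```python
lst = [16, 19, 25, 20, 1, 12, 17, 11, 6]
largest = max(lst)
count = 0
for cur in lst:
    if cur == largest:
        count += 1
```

Count of max value 25 in [16, 19, 25, 20, 1, 12, 17, 11, 6]
`count` takes the values: 0 → 1

Answer: 1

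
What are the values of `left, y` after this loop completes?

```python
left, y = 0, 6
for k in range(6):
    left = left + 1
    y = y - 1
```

left goes 0→6, y goes 6→0
`left, y` takes the values: (0, 6) → (1, 6) → (1, 5) → (2, 5) → (2, 4) → (3, 4) → (3, 3) → (4, 3) → (4, 2) → (5, 2) → (5, 1) → (6, 1) → (6, 0)

Answer: 6, 0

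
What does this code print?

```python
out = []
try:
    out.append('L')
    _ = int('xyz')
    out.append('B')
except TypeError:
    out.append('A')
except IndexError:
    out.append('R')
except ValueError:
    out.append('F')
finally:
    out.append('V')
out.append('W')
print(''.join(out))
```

Execution trace: 'L' (try body) → 'F' (except ValueError) → 'V' (finally) → 'W' (after the try/except). Output: LFVW

Answer: LFVW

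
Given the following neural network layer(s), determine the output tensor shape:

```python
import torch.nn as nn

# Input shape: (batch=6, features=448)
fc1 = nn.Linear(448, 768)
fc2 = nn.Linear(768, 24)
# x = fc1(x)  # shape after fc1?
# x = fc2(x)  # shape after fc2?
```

Input: (6, 448) -> after fc1: (6, 768) -> Output: (6, 24)

Answer: (6, 24)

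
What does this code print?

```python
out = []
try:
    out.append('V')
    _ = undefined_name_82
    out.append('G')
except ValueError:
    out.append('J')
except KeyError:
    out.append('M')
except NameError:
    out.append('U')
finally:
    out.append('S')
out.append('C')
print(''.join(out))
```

Execution trace: 'V' (try body) → 'U' (except NameError) → 'S' (finally) → 'C' (after the try/except). Output: VUSC

Answer: VUSC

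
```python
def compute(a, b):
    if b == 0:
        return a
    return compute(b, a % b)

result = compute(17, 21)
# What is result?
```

compute(17, 21) -> compute(21, 17) -> compute(17, 4) -> compute(4, 1) -> compute(1, 0) -> 1

Answer: 1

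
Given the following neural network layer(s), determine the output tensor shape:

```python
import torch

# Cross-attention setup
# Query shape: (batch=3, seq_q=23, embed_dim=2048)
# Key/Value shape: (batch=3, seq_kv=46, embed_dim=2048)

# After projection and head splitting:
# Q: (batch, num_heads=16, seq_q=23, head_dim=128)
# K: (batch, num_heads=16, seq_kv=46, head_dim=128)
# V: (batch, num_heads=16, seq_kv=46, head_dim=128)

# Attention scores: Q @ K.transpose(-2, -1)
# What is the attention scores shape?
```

Input: (3, 23, 2048) -> Output: (3, 16, 23, 46)

Answer: (3, 16, 23, 46)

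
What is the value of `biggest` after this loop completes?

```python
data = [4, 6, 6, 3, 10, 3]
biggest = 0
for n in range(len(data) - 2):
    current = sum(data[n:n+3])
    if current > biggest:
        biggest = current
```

Max sum of 3-element window in [4, 6, 6, 3, 10, 3]
`biggest` takes the values: 0 → 16 → 19

Answer: 19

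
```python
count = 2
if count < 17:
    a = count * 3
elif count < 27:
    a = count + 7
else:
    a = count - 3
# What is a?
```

Trace:
`count = 2` → count = 2
`if count < 17: ...` → count < 17 is True → a = 6
So a = 6

Answer: 6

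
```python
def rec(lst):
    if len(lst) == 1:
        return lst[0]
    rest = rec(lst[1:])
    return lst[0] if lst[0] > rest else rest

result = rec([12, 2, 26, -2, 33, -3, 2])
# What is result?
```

Recursive max over [12, 2, 26, -2, 33, -3, 2] = 33

Answer: 33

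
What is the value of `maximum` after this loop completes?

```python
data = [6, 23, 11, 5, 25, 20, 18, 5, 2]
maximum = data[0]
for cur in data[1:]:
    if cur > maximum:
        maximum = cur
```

Maximum of [6, 23, 11, 5, 25, 20, 18, 5, 2]
`maximum` takes the values: 6 → 23 → 25

Answer: 25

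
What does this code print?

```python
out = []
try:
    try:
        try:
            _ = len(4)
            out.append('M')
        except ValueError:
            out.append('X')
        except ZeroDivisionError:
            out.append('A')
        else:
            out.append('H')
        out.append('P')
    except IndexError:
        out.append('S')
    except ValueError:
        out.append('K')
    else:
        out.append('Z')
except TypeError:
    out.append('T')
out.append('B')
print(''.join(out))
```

Execution trace: 'T' (outer except TypeError) → 'B' (after the try/except). Output: TB

Answer: TB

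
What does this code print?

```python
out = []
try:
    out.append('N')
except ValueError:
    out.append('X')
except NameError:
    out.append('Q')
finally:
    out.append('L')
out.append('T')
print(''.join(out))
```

Execution trace: 'N' (try body, no exception) → 'L' (finally) → 'T' (after the try/except). Output: NLT

Answer: NLT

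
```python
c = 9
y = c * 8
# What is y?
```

Trace:
`c = 9` → c = 9
`y = c * 8` → y = 72
So y = 72

Answer: 72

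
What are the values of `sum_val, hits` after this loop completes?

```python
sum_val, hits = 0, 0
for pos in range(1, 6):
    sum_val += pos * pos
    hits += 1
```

Sum of squares and count
`sum_val, hits` takes the values: (0, 0) → (1, 0) → (1, 1) → (5, 1) → (5, 2) → (14, 2) → (14, 3) → (30, 3) → (30, 4) → (55, 4) → (55, 5)

Answer: 55, 5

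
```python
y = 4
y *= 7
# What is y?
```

Trace:
`y = 4` → y = 4
`y *= 7` → y = 28
So y = 28

Answer: 28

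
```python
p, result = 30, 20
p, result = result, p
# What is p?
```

Trace:
`p, result = 30, 20` → p = 30; result = 20
`p, result = result, p` → p = 20; result = 30
So p = 20

Answer: 20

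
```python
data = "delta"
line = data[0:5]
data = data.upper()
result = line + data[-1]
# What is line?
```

Trace:
`data = "delta"` → data = 'delta'
`line = data[0:5]` → line = 'delta'
`data = data.upper()` → data = 'DELTA'
`result = line + data[-1]` → result = 'deltaA'
So line = 'delta'

Answer: 'delta'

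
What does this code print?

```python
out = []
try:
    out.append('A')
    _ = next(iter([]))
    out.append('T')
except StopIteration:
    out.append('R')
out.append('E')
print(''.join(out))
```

Execution trace: 'A' (try body) → 'R' (except StopIteration) → 'E' (after the try/except). Output: ARE

Answer: ARE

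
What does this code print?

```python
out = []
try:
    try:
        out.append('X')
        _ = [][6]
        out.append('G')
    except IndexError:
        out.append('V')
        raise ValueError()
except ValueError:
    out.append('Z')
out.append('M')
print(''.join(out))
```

Execution trace: 'X' (try body) → 'V' (except IndexError) → 'Z' (outer except ValueError) → 'M' (after the try/except). Output: XVZM

Answer: XVZM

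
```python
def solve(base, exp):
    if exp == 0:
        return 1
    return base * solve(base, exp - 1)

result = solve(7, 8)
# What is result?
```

solve(7, 8) = 7 * 7 * 7 * 7 * 7 * 7 * 7 * 7 = 5764801

Answer: 5764801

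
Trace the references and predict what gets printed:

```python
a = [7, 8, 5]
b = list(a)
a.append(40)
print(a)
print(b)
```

Key concept: list() constructor creates copy.
Step by step:
`a = [7, 8, 5]` → a = [7, 8, 5]
`b = list(a)` → b = [7, 8, 5]
`a.append(40)` → a = [7, 8, 5, 40]
`print(a)` → prints [7, 8, 5, 40]
`print(b)` → prints [7, 8, 5]

Answer:
[7, 8, 5, 40]
[7, 8, 5]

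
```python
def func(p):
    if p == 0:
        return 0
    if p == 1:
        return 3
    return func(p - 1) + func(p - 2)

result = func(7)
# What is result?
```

Build up from base cases: func(0)=0, func(1)=3, func(2)=3, func(3)=6, func(4)=9, func(5)=15, func(6)=24, ..., func(7)=39

Answer: 39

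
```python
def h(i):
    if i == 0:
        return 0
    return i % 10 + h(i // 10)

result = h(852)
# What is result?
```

Sum of digits of 852: 2 + 5 + 8 = 15

Answer: 15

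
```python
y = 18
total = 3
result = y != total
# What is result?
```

Trace:
`y = 18` → y = 18
`total = 3` → total = 3
`result = y != total` → result = True
So result = True

Answer: True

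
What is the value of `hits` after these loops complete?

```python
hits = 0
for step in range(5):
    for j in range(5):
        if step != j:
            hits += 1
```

5² - 5 (exclude diagonal)
`hits` takes the values: 0 → 1 → 2 → 3 → 4 → 5 → 6 → 7 → 8 → 9 → 10 → 11 → 12 → 13 → 14 → 15 → 16 → 17 → 18 → 19 → 20

Answer: 20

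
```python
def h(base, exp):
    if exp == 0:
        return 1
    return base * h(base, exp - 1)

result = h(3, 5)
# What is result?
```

h(3, 5) = 3 * 3 * 3 * 3 * 3 = 243

Answer: 243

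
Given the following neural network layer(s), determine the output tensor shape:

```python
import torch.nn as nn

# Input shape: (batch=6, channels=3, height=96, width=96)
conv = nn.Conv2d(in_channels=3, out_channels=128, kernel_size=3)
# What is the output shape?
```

Input: (6, 3, 96, 96) -> Output: (6, 128, 94, 94)

Answer: (6, 128, 94, 94)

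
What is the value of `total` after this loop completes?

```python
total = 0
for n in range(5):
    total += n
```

Sum of 0 to 4 = 10
`total` takes the values: 0 → 1 → 3 → 6 → 10

Answer: 10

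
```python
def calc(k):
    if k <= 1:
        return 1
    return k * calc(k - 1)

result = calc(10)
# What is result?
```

calc(10) = 10 * 9 * 8 * 7 * 6 * 5 * 4 * 3 * 2 * 1 = 3628800

Answer: 3628800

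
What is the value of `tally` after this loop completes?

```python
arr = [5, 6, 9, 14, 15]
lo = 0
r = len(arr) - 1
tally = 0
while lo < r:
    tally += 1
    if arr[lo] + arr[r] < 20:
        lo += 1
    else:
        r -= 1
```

Steps to find pair summing to 20
`tally` takes the values: 0 → 1 → 2 → 3 → 4

Answer: 4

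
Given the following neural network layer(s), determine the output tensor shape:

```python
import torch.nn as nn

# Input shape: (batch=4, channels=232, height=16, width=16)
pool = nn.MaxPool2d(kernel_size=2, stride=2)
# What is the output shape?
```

Input: (4, 232, 16, 16) -> Output: (4, 232, 8, 8)

Answer: (4, 232, 8, 8)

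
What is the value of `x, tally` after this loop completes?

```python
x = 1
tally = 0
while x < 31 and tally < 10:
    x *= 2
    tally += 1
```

Double until >= 31 or 10 iterations
`x, tally` takes the values: (1, 0) → (2, 0) → (2, 1) → (4, 1) → (4, 2) → (8, 2) → (8, 3) → (16, 3) → (16, 4) → (32, 4) → (32, 5)

Answer: 32, 5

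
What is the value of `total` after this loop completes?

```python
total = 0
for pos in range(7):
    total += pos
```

Sum of 0 to 6 = 21
`total` takes the values: 0 → 1 → 3 → 6 → 10 → 15 → 21

Answer: 21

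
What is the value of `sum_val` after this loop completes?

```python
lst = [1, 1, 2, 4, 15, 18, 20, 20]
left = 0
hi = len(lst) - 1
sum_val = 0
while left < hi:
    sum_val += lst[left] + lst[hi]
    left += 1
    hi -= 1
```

Sum of pairs from ends
`sum_val` takes the values: 0 → 21 → 42 → 62 → 81

Answer: 81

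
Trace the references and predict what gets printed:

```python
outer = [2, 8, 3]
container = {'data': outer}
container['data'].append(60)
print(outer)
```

Key concept: dict holds reference to list.
Step by step:
`outer = [2, 8, 3]` → outer = [2, 8, 3]
`container = {'data': outer}` → container = {'data': [2, 8, 3]}
`container['data'].append(60)` → outer = [2, 8, 3, 60]; container = {'data': [2, 8, 3, 60]}
`print(outer)` → prints [2, 8, 3, 60]

Answer: [2, 8, 3, 60]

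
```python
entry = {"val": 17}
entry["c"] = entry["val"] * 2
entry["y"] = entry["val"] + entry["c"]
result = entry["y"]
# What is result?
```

Trace:
`entry = {"val": 17}` → entry = {'val': 17}
`entry["c"] = entry["val"] * 2` → entry = {'val': 17, 'c': 34}
`entry["y"] = entry["val"] + entry["c"]` → entry = {'val': 17, 'c': 34, 'y': 51}
`result = entry["y"]` → result = 51
So result = 51

Answer: 51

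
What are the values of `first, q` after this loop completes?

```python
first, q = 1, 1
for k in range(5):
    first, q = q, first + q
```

Fibonacci: after 5 iterations
`first, q` takes the values: (1, 1) → (1, 2) → (2, 3) → (3, 5) → (5, 8) → (8, 13)

Answer: 8, 13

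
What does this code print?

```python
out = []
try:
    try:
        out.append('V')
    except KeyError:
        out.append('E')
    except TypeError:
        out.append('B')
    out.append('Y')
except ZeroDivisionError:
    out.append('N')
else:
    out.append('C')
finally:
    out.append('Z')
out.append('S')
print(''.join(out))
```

Execution trace: 'V' (inner try body, no exception) → 'Y' (try body, no exception) → 'C' (else) → 'Z' (finally) → 'S' (after the try/except). Output: VYCZS

Answer: VYCZS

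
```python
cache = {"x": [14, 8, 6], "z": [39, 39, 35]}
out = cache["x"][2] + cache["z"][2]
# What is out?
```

Trace:
`cache = {"x": [14, 8, 6], "z": [39, 39, 35]}` → cache = {'x': [14, 8, 6], 'z': [39, 39, 35]}
`out = cache["x"][2] + cache["z"][2]` → out = 41
So out = 41

Answer: 41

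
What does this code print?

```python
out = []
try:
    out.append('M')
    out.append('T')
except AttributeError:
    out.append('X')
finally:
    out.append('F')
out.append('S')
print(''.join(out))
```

Execution trace: 'M' (try body) → 'T' (try body, no exception) → 'F' (finally) → 'S' (after the try/except). Output: MTFS

Answer: MTFS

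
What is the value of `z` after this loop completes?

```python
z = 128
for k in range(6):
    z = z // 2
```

Halve 6 times: 128 // 2^6 = 2
`z` takes the values: 128 → 64 → 32 → 16 → 8 → 4 → 2

Answer: 2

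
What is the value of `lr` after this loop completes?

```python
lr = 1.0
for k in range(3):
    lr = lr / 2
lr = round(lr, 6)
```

Halving LR 3 times: 1 / 2^3
`lr` takes the values: 1.0 → 0.5 → 0.25 → 0.125

Answer: 0.125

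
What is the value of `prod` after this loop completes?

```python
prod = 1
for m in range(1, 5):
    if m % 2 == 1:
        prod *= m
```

Product of odd numbers 1 to 4
`prod` takes the values: 1 → 3

Answer: 3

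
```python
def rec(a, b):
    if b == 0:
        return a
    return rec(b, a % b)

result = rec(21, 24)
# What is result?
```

rec(21, 24) -> rec(24, 21) -> rec(21, 3) -> rec(3, 0) -> 3

Answer: 3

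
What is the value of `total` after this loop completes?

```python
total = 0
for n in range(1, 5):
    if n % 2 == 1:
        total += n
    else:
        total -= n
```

Add odd, subtract even
`total` takes the values: 0 → 1 → -1 → 2 → -2

Answer: -2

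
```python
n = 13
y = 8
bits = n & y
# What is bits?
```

Trace:
`n = 13` → n = 13
`y = 8` → y = 8
`bits = n & y` → bits = 8
So bits = 8

Answer: 8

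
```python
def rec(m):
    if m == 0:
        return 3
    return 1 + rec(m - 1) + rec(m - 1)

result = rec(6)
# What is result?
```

rec(m) = 1 + 2·rec(m-1), rec(0)=3. Closed form: (3+1)·2^6 - 1 = 255.

Answer: 255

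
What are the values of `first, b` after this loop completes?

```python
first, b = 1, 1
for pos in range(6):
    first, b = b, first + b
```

Fibonacci: after 6 iterations
`first, b` takes the values: (1, 1) → (1, 2) → (2, 3) → (3, 5) → (5, 8) → (8, 13) → (13, 21)

Answer: 13, 21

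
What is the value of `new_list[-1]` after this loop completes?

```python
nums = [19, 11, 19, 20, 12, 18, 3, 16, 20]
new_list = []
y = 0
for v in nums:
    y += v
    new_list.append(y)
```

Cumulative sum ends at 138
`new_list` takes the values: [] → [19] → [19, 30] → [19, 30, 49] → [19, 30, 49, 69] → [19, 30, 49, 69, 81] → [19, 30, 49, 69, 81, 99] → [19, 30, 49, 69, 81, 99, 102] → [19, 30, 49, 69, 81, 99, 102, 118] → [19, 30, 49, 69, 81, 99, 102, 118, 138]
So `new_list[-1]` = 138

Answer: 138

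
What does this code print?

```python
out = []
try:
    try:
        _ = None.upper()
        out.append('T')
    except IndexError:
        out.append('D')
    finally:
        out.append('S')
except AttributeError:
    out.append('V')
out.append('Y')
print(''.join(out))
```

Execution trace: 'S' (inner finally) → 'V' (outer except AttributeError) → 'Y' (after the try/except). Output: SVY

Answer: SVY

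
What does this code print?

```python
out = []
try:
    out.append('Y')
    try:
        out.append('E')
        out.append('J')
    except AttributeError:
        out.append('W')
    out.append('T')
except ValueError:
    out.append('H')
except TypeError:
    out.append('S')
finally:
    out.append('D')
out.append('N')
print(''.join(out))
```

Execution trace: 'Y' (try body) → 'E' (inner try body) → 'J' (inner try body, no exception) → 'T' (try body, no exception) → 'D' (finally) → 'N' (after the try/except). Output: YEJTDN

Answer: YEJTDN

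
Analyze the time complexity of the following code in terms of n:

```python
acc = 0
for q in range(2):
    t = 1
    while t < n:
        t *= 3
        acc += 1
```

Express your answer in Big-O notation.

Each loop level contributes: 1 × log n. Multiplying the contributions gives O(log n).

Answer: O(log n)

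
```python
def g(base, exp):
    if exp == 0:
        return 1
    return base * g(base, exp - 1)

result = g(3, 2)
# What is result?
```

g(3, 2) = 3 * 3 = 9

Answer: 9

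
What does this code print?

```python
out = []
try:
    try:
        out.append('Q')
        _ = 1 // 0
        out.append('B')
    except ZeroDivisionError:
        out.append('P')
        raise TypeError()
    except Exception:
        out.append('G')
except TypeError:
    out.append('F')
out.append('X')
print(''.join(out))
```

Execution trace: 'Q' (inner try body) → 'P' (inner except ZeroDivisionError) → 'F' (outer except TypeError) → 'X' (after the try/except). Output: QPFX

Answer: QPFX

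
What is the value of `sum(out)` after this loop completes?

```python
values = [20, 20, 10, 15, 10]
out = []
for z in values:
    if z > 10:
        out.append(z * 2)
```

Sum of doubled values > 10
`out` takes the values: [] → [40] → [40, 40] → [40, 40, 30]
So `sum(out)` = 110

Answer: 110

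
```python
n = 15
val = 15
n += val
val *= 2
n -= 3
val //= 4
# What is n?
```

Trace:
`n = 15` → n = 15
`val = 15` → val = 15
`n += val` → n = 30
`val *= 2` → val = 30
`n -= 3` → n = 27
`val //= 4` → val = 7
So n = 27

Answer: 27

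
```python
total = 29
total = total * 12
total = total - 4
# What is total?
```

Trace:
`total = 29` → total = 29
`total = total * 12` → total = 348
`total = total - 4` → total = 344
So total = 344

Answer: 344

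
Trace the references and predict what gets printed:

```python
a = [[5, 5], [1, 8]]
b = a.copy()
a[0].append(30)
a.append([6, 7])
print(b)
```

Key concept: shallow copy with nested lists.
Step by step:
`a = [[5, 5], [1, 8]]` → a = [[5, 5], [1, 8]]
`b = a.copy()` → b = [[5, 5], [1, 8]]
`a[0].append(30)` → a = [[5, 5, 30], [1, 8]]; b = [[5, 5, 30], [1, 8]]
`a.append([6, 7])` → a = [[5, 5, 30], [1, 8], [6, 7]]
`print(b)` → prints [[5, 5, 30], [1, 8]]

Answer: [[5, 5, 30], [1, 8]]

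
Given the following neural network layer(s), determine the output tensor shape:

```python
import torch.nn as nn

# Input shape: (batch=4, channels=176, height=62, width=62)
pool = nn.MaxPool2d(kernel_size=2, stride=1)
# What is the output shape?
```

Input: (4, 176, 62, 62) -> Output: (4, 176, 61, 61)

Answer: (4, 176, 61, 61)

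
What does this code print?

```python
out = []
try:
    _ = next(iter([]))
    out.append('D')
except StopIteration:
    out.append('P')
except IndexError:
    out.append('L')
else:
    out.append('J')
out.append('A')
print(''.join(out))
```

Execution trace: 'P' (except StopIteration) → 'A' (after the try/except). Output: PA

Answer: PA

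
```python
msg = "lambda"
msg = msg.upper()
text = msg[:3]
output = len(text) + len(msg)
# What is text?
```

Trace:
`msg = "lambda"` → msg = 'lambda'
`msg = msg.upper()` → msg = 'LAMBDA'
`text = msg[:3]` → text = 'LAM'
`output = len(text) + len(msg)` → output = 9
So text = 'LAM'

Answer: 'LAM'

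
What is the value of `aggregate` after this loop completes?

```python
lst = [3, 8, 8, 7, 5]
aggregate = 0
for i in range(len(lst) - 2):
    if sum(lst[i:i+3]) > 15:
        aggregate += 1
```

Count windows with sum > 15
`aggregate` takes the values: 0 → 1 → 2 → 3

Answer: 3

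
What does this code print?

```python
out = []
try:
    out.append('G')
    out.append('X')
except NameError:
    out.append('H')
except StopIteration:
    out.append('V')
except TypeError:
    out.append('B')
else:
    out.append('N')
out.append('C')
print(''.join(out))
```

Execution trace: 'G' (try body) → 'X' (try body, no exception) → 'N' (else) → 'C' (after the try/except). Output: GXNC

Answer: GXNC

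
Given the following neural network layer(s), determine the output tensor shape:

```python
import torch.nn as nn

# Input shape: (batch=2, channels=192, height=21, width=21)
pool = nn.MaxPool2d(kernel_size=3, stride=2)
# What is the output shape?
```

Input: (2, 192, 21, 21) -> Output: (2, 192, 10, 10)

Answer: (2, 192, 10, 10)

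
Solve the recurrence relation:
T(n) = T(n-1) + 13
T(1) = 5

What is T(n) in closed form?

Unrolling: T(n) = T(1) + 13·(n-1) = 5 + 13(n-1) = 13n - 8.

Answer: T(n) = 13n - 8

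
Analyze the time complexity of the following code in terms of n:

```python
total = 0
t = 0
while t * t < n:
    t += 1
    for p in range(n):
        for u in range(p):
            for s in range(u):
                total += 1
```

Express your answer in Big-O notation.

Each loop level contributes: √n × n × n × n. Multiplying the contributions gives O(n^3√n).

Answer: O(n^3√n)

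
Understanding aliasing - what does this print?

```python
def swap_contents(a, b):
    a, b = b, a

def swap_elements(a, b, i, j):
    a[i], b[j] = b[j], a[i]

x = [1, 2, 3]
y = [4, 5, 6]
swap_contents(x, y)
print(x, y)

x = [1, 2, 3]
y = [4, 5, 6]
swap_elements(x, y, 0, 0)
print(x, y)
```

Key concept: parameter rebinding vs mutation.
Step by step:
`x = [1, 2, 3]` → x = [1, 2, 3]
`y = [4, 5, 6]` → y = [4, 5, 6]
`swap_contents(x, y)` → no visible change to tracked variables
`print(x, y)` → prints [1, 2, 3] [4, 5, 6]
`x = [1, 2, 3]` → x = [1, 2, 3]
`y = [4, 5, 6]` → y = [4, 5, 6]
`swap_elements(x, y, 0, 0)` → x = [4, 2, 3]; y = [1, 5, 6]
`print(x, y)` → prints [4, 2, 3] [1, 5, 6]

Answer:
[1, 2, 3] [4, 5, 6]
[4, 2, 3] [1, 5, 6]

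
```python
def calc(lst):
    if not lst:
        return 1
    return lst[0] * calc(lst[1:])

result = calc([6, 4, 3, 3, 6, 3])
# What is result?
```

Product over [6, 4, 3, 3, 6, 3] = 6 * 4 * 3 * 3 * 6 * 3 = 3888

Answer: 3888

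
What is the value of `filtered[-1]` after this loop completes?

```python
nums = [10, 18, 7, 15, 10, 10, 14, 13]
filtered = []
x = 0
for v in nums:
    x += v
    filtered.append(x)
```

Cumulative sum ends at 97
`filtered` takes the values: [] → [10] → [10, 28] → [10, 28, 35] → [10, 28, 35, 50] → [10, 28, 35, 50, 60] → [10, 28, 35, 50, 60, 70] → [10, 28, 35, 50, 60, 70, 84] → [10, 28, 35, 50, 60, 70, 84, 97]
So `filtered[-1]` = 97

Answer: 97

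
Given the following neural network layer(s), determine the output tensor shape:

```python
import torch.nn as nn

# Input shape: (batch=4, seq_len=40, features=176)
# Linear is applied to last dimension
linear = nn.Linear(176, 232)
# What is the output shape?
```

Input: (4, 40, 176) -> Output: (4, 40, 232)

Answer: (4, 40, 232)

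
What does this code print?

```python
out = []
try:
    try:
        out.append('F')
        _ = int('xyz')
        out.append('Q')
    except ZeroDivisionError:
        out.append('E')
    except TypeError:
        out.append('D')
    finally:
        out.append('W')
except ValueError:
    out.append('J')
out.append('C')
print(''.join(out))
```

Execution trace: 'F' (inner try body) → 'W' (inner finally) → 'J' (outer except ValueError) → 'C' (after the try/except). Output: FWJC

Answer: FWJC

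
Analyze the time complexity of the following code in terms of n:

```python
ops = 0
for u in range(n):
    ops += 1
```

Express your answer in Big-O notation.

Each loop level contributes: n. Multiplying the contributions gives O(n).

Answer: O(n)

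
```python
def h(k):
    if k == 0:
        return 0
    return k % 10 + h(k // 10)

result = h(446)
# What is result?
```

Sum of digits of 446: 6 + 4 + 4 = 14

Answer: 14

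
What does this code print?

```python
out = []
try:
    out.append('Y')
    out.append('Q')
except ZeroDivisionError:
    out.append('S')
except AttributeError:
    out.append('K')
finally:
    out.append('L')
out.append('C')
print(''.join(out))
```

Execution trace: 'Y' (try body) → 'Q' (try body, no exception) → 'L' (finally) → 'C' (after the try/except). Output: YQLC

Answer: YQLC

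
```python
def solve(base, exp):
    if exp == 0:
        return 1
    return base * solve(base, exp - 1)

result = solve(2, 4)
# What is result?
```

solve(2, 4) = 2 * 2 * 2 * 2 = 16

Answer: 16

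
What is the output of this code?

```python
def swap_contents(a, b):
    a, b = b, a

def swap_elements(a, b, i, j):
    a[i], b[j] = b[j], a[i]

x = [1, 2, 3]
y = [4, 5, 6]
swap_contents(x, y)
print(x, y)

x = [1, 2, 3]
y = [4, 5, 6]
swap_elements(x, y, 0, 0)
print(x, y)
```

Key concept: parameter rebinding vs mutation.
Step by step:
`x = [1, 2, 3]` → x = [1, 2, 3]
`y = [4, 5, 6]` → y = [4, 5, 6]
`swap_contents(x, y)` → no visible change to tracked variables
`print(x, y)` → prints [1, 2, 3] [4, 5, 6]
`x = [1, 2, 3]` → x = [1, 2, 3]
`y = [4, 5, 6]` → y = [4, 5, 6]
`swap_elements(x, y, 0, 0)` → x = [4, 2, 3]; y = [1, 5, 6]
`print(x, y)` → prints [4, 2, 3] [1, 5, 6]

Answer:
[1, 2, 3] [4, 5, 6]
[4, 2, 3] [1, 5, 6]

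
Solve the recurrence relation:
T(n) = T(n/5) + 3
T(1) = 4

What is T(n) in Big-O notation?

Each step divides n by 5 and adds 3. After log_5(n) steps we reach T(1)=4. So T(n) = 3·log_5(n) + 4 = O(log n).

Answer: O(log n)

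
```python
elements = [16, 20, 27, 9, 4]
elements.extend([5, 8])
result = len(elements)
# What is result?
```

Trace:
`elements = [16, 20, 27, 9, 4]` → elements = [16, 20, 27, 9, 4]
`elements.extend([5, 8])` → elements = [16, 20, 27, 9, 4, 5, 8]
`result = len(elements)` → result = 7
So result = 7

Answer: 7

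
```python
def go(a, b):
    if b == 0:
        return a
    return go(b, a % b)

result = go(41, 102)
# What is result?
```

go(41, 102) -> go(102, 41) -> go(41, 20) -> go(20, 1) -> go(1, 0) -> 1

Answer: 1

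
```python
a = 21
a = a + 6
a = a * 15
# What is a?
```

Trace:
`a = 21` → a = 21
`a = a + 6` → a = 27
`a = a * 15` → a = 405
So a = 405

Answer: 405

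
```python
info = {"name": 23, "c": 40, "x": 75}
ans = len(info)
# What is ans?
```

Trace:
`info = {"name": 23, "c": 40, "x": 75}` → info = {'name': 23, 'c': 40, 'x': 75}
`ans = len(info)` → ans = 3
So ans = 3

Answer: 3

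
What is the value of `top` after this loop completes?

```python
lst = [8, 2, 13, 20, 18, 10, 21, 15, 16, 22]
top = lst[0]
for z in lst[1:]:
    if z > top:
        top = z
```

Maximum of [8, 2, 13, 20, 18, 10, 21, 15, 16, 22]
`top` takes the values: 8 → 13 → 20 → 21 → 22

Answer: 22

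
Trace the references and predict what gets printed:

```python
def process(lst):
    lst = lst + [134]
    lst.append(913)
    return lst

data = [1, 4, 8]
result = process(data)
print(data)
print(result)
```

Key concept: rebinding parameter vs mutation.
Step by step:
`data = [1, 4, 8]` → data = [1, 4, 8]
`result = process(data)` → result = [1, 4, 8, 134, 913]
`print(data)` → prints [1, 4, 8]
`print(result)` → prints [1, 4, 8, 134, 913]

Answer:
[1, 4, 8]
[1, 4, 8, 134, 913]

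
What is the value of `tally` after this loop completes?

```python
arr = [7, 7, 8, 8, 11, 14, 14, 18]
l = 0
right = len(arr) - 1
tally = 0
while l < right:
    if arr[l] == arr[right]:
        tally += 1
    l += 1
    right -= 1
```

Count matching pairs from ends
`tally` takes the values: 0

Answer: 0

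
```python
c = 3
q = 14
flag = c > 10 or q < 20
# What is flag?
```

Trace:
`c = 3` → c = 3
`q = 14` → q = 14
`flag = c > 10 or q < 20` → flag = True
So flag = True

Answer: True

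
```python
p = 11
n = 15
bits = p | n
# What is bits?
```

Trace:
`p = 11` → p = 11
`n = 15` → n = 15
`bits = p | n` → bits = 15
So bits = 15

Answer: 15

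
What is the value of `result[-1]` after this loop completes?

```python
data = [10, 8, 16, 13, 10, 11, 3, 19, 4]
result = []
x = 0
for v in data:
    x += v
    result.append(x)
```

Cumulative sum ends at 94
`result` takes the values: [] → [10] → [10, 18] → [10, 18, 34] → [10, 18, 34, 47] → [10, 18, 34, 47, 57] → [10, 18, 34, 47, 57, 68] → [10, 18, 34, 47, 57, 68, 71] → [10, 18, 34, 47, 57, 68, 71, 90] → [10, 18, 34, 47, 57, 68, 71, 90, 94]
So `result[-1]` = 94

Answer: 94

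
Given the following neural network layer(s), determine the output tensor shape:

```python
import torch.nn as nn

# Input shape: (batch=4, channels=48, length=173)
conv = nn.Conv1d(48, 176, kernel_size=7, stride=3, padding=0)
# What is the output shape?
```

Input: (4, 48, 173) -> Output: (4, 176, 56)

Answer: (4, 176, 56)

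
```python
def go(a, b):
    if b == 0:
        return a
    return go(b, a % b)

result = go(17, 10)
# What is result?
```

go(17, 10) -> go(10, 7) -> go(7, 3) -> go(3, 1) -> go(1, 0) -> 1

Answer: 1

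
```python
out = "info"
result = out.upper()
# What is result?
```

Trace:
`out = "info"` → out = 'info'
`result = out.upper()` → result = 'INFO'
So result = 'INFO'

Answer: 'INFO'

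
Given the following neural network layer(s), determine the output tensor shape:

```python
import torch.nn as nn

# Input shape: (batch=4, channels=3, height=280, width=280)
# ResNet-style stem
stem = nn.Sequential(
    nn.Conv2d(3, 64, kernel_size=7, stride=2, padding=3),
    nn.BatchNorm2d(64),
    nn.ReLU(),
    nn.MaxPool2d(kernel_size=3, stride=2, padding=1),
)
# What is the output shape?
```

Input: (4, 3, 280, 280) -> after Conv2d 7x7 stride=2: (4, 64, 140, 140) -> Output: (4, 64, 70, 70)

Answer: (4, 64, 70, 70)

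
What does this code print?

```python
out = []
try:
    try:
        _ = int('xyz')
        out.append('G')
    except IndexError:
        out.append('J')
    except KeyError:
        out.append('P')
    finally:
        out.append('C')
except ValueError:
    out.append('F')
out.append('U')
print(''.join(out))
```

Execution trace: 'C' (finally) → 'F' (outer except ValueError) → 'U' (after the try/except). Output: CFU

Answer: CFU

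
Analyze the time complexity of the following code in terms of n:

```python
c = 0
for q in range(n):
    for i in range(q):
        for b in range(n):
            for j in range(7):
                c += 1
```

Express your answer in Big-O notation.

Each loop level contributes: n × n × n × 1. Multiplying the contributions gives O(n^3).

Answer: O(n^3)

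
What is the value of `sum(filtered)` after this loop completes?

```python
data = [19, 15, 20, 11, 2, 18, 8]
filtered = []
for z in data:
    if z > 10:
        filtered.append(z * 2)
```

Sum of doubled values > 10
`filtered` takes the values: [] → [38] → [38, 30] → [38, 30, 40] → [38, 30, 40, 22] → [38, 30, 40, 22, 36]
So `sum(filtered)` = 166

Answer: 166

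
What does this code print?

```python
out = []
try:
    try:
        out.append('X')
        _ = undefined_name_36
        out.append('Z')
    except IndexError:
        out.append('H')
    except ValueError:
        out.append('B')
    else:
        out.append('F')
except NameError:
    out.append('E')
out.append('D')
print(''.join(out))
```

Execution trace: 'X' (try body) → 'E' (outer except NameError) → 'D' (after the try/except). Output: XED

Answer: XED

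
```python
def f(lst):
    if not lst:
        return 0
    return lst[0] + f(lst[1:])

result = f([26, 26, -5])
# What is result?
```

26 + 26 + (-5) + 0 = 47

Answer: 47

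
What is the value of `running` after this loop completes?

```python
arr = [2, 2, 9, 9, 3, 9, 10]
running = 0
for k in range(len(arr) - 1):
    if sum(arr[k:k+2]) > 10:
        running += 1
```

Count windows with sum > 10
`running` takes the values: 0 → 1 → 2 → 3 → 4 → 5

Answer: 5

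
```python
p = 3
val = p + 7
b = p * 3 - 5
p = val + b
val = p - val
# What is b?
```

Trace:
`p = 3` → p = 3
`val = p + 7` → val = 10
`b = p * 3 - 5` → b = 4
`p = val + b` → p = 14
`val = p - val` → val = 4
So b = 4

Answer: 4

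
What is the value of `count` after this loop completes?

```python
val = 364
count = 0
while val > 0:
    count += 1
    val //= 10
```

Count digits by repeated division by 10
`count` takes the values: 0 → 1 → 2 → 3

Answer: 3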